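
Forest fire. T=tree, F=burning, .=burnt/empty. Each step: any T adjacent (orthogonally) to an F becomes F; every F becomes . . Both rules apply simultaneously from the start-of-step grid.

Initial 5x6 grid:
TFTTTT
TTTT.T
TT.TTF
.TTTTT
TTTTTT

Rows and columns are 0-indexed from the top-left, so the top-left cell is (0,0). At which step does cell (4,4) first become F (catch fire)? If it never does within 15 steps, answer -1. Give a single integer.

Step 1: cell (4,4)='T' (+6 fires, +2 burnt)
Step 2: cell (4,4)='T' (+8 fires, +6 burnt)
Step 3: cell (4,4)='F' (+6 fires, +8 burnt)
  -> target ignites at step 3
Step 4: cell (4,4)='.' (+3 fires, +6 burnt)
Step 5: cell (4,4)='.' (+2 fires, +3 burnt)
Step 6: cell (4,4)='.' (+0 fires, +2 burnt)
  fire out at step 6

3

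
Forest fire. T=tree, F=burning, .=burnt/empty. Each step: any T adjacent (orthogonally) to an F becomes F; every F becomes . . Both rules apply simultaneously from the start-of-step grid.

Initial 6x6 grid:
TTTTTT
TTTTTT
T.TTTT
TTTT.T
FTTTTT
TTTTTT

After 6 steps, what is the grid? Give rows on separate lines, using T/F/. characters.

Step 1: 3 trees catch fire, 1 burn out
  TTTTTT
  TTTTTT
  T.TTTT
  FTTT.T
  .FTTTT
  FTTTTT
Step 2: 4 trees catch fire, 3 burn out
  TTTTTT
  TTTTTT
  F.TTTT
  .FTT.T
  ..FTTT
  .FTTTT
Step 3: 4 trees catch fire, 4 burn out
  TTTTTT
  FTTTTT
  ..TTTT
  ..FT.T
  ...FTT
  ..FTTT
Step 4: 6 trees catch fire, 4 burn out
  FTTTTT
  .FTTTT
  ..FTTT
  ...F.T
  ....FT
  ...FTT
Step 5: 5 trees catch fire, 6 burn out
  .FTTTT
  ..FTTT
  ...FTT
  .....T
  .....F
  ....FT
Step 6: 5 trees catch fire, 5 burn out
  ..FTTT
  ...FTT
  ....FT
  .....F
  ......
  .....F

..FTTT
...FTT
....FT
.....F
......
.....F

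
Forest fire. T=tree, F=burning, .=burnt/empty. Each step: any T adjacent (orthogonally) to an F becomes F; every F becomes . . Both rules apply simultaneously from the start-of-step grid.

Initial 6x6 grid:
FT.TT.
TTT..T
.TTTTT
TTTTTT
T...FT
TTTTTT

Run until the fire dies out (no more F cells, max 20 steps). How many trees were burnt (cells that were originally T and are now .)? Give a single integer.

Answer: 24

Derivation:
Step 1: +5 fires, +2 burnt (F count now 5)
Step 2: +6 fires, +5 burnt (F count now 6)
Step 3: +6 fires, +6 burnt (F count now 6)
Step 4: +4 fires, +6 burnt (F count now 4)
Step 5: +2 fires, +4 burnt (F count now 2)
Step 6: +1 fires, +2 burnt (F count now 1)
Step 7: +0 fires, +1 burnt (F count now 0)
Fire out after step 7
Initially T: 26, now '.': 34
Total burnt (originally-T cells now '.'): 24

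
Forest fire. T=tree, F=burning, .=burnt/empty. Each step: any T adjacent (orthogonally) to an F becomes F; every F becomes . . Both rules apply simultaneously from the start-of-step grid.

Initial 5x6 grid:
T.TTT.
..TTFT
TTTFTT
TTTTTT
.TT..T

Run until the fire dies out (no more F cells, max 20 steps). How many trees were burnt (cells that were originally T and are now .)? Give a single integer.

Step 1: +6 fires, +2 burnt (F count now 6)
Step 2: +6 fires, +6 burnt (F count now 6)
Step 3: +5 fires, +6 burnt (F count now 5)
Step 4: +3 fires, +5 burnt (F count now 3)
Step 5: +0 fires, +3 burnt (F count now 0)
Fire out after step 5
Initially T: 21, now '.': 29
Total burnt (originally-T cells now '.'): 20

Answer: 20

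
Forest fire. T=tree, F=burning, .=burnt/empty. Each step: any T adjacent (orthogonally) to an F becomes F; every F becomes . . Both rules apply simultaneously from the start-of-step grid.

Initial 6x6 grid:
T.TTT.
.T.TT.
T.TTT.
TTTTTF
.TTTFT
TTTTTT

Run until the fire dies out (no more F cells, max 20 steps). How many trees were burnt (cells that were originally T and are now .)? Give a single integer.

Step 1: +4 fires, +2 burnt (F count now 4)
Step 2: +5 fires, +4 burnt (F count now 5)
Step 3: +5 fires, +5 burnt (F count now 5)
Step 4: +5 fires, +5 burnt (F count now 5)
Step 5: +3 fires, +5 burnt (F count now 3)
Step 6: +2 fires, +3 burnt (F count now 2)
Step 7: +0 fires, +2 burnt (F count now 0)
Fire out after step 7
Initially T: 26, now '.': 34
Total burnt (originally-T cells now '.'): 24

Answer: 24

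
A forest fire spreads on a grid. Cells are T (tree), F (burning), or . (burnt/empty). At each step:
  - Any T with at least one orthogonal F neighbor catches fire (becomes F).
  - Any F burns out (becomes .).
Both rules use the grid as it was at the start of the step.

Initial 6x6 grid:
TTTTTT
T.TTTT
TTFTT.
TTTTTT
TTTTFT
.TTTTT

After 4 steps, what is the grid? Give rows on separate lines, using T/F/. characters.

Step 1: 8 trees catch fire, 2 burn out
  TTTTTT
  T.FTTT
  TF.FT.
  TTFTFT
  TTTF.F
  .TTTFT
Step 2: 10 trees catch fire, 8 burn out
  TTFTTT
  T..FTT
  F...F.
  TF.F.F
  TTF...
  .TTF.F
Step 3: 7 trees catch fire, 10 burn out
  TF.FTT
  F...FT
  ......
  F.....
  TF....
  .TF...
Step 4: 5 trees catch fire, 7 burn out
  F...FT
  .....F
  ......
  ......
  F.....
  .F....

F...FT
.....F
......
......
F.....
.F....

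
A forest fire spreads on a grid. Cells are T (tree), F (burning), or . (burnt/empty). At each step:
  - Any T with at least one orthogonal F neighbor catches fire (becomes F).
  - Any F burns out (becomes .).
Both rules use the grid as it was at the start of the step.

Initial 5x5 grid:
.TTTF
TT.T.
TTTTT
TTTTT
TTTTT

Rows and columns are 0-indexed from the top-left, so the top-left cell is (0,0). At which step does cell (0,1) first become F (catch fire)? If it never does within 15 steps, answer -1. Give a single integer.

Step 1: cell (0,1)='T' (+1 fires, +1 burnt)
Step 2: cell (0,1)='T' (+2 fires, +1 burnt)
Step 3: cell (0,1)='F' (+2 fires, +2 burnt)
  -> target ignites at step 3
Step 4: cell (0,1)='.' (+4 fires, +2 burnt)
Step 5: cell (0,1)='.' (+5 fires, +4 burnt)
Step 6: cell (0,1)='.' (+4 fires, +5 burnt)
Step 7: cell (0,1)='.' (+2 fires, +4 burnt)
Step 8: cell (0,1)='.' (+1 fires, +2 burnt)
Step 9: cell (0,1)='.' (+0 fires, +1 burnt)
  fire out at step 9

3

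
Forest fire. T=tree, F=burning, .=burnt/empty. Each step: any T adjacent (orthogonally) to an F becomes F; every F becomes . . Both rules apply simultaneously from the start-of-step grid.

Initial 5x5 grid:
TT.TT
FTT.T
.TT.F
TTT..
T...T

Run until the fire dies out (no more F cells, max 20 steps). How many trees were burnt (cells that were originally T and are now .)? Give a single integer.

Step 1: +3 fires, +2 burnt (F count now 3)
Step 2: +4 fires, +3 burnt (F count now 4)
Step 3: +3 fires, +4 burnt (F count now 3)
Step 4: +2 fires, +3 burnt (F count now 2)
Step 5: +1 fires, +2 burnt (F count now 1)
Step 6: +0 fires, +1 burnt (F count now 0)
Fire out after step 6
Initially T: 14, now '.': 24
Total burnt (originally-T cells now '.'): 13

Answer: 13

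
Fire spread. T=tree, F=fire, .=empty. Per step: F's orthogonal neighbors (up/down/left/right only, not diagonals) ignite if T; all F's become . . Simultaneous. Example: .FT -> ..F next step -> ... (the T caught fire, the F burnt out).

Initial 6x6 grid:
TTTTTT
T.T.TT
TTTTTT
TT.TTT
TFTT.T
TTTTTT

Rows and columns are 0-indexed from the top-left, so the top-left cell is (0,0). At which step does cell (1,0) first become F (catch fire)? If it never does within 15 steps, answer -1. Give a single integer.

Step 1: cell (1,0)='T' (+4 fires, +1 burnt)
Step 2: cell (1,0)='T' (+5 fires, +4 burnt)
Step 3: cell (1,0)='T' (+4 fires, +5 burnt)
Step 4: cell (1,0)='F' (+5 fires, +4 burnt)
  -> target ignites at step 4
Step 5: cell (1,0)='.' (+5 fires, +5 burnt)
Step 6: cell (1,0)='.' (+5 fires, +5 burnt)
Step 7: cell (1,0)='.' (+2 fires, +5 burnt)
Step 8: cell (1,0)='.' (+1 fires, +2 burnt)
Step 9: cell (1,0)='.' (+0 fires, +1 burnt)
  fire out at step 9

4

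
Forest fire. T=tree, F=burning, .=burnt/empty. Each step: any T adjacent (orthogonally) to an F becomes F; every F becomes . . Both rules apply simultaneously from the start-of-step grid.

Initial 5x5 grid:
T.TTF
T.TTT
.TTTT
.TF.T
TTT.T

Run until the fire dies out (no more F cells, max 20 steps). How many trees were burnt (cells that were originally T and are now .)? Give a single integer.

Answer: 15

Derivation:
Step 1: +5 fires, +2 burnt (F count now 5)
Step 2: +7 fires, +5 burnt (F count now 7)
Step 3: +2 fires, +7 burnt (F count now 2)
Step 4: +1 fires, +2 burnt (F count now 1)
Step 5: +0 fires, +1 burnt (F count now 0)
Fire out after step 5
Initially T: 17, now '.': 23
Total burnt (originally-T cells now '.'): 15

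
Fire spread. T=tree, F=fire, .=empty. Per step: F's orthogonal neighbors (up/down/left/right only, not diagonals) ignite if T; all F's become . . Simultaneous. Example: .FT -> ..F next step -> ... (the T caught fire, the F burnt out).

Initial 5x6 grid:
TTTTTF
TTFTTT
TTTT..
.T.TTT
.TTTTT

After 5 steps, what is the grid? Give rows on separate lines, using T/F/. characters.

Step 1: 6 trees catch fire, 2 burn out
  TTFTF.
  TF.FTF
  TTFT..
  .T.TTT
  .TTTTT
Step 2: 6 trees catch fire, 6 burn out
  TF.F..
  F...F.
  TF.F..
  .T.TTT
  .TTTTT
Step 3: 4 trees catch fire, 6 burn out
  F.....
  ......
  F.....
  .F.FTT
  .TTTTT
Step 4: 3 trees catch fire, 4 burn out
  ......
  ......
  ......
  ....FT
  .FTFTT
Step 5: 3 trees catch fire, 3 burn out
  ......
  ......
  ......
  .....F
  ..F.FT

......
......
......
.....F
..F.FT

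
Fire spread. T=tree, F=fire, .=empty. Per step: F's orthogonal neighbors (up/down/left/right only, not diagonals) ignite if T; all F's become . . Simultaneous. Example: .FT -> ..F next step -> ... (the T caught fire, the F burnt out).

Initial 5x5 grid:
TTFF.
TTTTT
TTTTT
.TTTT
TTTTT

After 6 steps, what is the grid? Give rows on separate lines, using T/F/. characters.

Step 1: 3 trees catch fire, 2 burn out
  TF...
  TTFFT
  TTTTT
  .TTTT
  TTTTT
Step 2: 5 trees catch fire, 3 burn out
  F....
  TF..F
  TTFFT
  .TTTT
  TTTTT
Step 3: 5 trees catch fire, 5 burn out
  .....
  F....
  TF..F
  .TFFT
  TTTTT
Step 4: 5 trees catch fire, 5 burn out
  .....
  .....
  F....
  .F..F
  TTFFT
Step 5: 2 trees catch fire, 5 burn out
  .....
  .....
  .....
  .....
  TF..F
Step 6: 1 trees catch fire, 2 burn out
  .....
  .....
  .....
  .....
  F....

.....
.....
.....
.....
F....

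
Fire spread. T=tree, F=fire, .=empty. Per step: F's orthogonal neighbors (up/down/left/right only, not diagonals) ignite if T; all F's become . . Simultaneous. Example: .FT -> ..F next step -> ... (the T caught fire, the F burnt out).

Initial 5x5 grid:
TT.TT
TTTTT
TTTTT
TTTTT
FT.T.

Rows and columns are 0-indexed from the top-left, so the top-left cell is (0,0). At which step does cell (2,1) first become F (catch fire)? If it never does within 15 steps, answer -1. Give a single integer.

Step 1: cell (2,1)='T' (+2 fires, +1 burnt)
Step 2: cell (2,1)='T' (+2 fires, +2 burnt)
Step 3: cell (2,1)='F' (+3 fires, +2 burnt)
  -> target ignites at step 3
Step 4: cell (2,1)='.' (+4 fires, +3 burnt)
Step 5: cell (2,1)='.' (+5 fires, +4 burnt)
Step 6: cell (2,1)='.' (+2 fires, +5 burnt)
Step 7: cell (2,1)='.' (+2 fires, +2 burnt)
Step 8: cell (2,1)='.' (+1 fires, +2 burnt)
Step 9: cell (2,1)='.' (+0 fires, +1 burnt)
  fire out at step 9

3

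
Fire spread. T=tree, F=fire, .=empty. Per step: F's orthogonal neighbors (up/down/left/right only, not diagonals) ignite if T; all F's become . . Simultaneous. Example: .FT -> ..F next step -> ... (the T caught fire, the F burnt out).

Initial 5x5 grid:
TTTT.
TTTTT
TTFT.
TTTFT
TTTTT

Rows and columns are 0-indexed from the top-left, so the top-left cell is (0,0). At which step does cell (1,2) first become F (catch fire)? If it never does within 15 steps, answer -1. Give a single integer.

Step 1: cell (1,2)='F' (+6 fires, +2 burnt)
  -> target ignites at step 1
Step 2: cell (1,2)='.' (+7 fires, +6 burnt)
Step 3: cell (1,2)='.' (+6 fires, +7 burnt)
Step 4: cell (1,2)='.' (+2 fires, +6 burnt)
Step 5: cell (1,2)='.' (+0 fires, +2 burnt)
  fire out at step 5

1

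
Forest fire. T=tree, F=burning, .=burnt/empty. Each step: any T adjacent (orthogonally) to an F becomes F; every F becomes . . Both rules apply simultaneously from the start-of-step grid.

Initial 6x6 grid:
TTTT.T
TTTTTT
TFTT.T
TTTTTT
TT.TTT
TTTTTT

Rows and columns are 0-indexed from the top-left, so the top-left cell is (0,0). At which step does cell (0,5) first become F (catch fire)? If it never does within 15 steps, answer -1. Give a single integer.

Step 1: cell (0,5)='T' (+4 fires, +1 burnt)
Step 2: cell (0,5)='T' (+7 fires, +4 burnt)
Step 3: cell (0,5)='T' (+6 fires, +7 burnt)
Step 4: cell (0,5)='T' (+6 fires, +6 burnt)
Step 5: cell (0,5)='T' (+4 fires, +6 burnt)
Step 6: cell (0,5)='F' (+4 fires, +4 burnt)
  -> target ignites at step 6
Step 7: cell (0,5)='.' (+1 fires, +4 burnt)
Step 8: cell (0,5)='.' (+0 fires, +1 burnt)
  fire out at step 8

6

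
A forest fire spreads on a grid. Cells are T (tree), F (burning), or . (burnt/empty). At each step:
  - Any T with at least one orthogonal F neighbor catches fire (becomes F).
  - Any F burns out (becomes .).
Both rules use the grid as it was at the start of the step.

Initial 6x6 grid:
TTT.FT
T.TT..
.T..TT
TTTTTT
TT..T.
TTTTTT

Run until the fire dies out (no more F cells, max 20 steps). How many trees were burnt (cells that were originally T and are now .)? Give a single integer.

Answer: 1

Derivation:
Step 1: +1 fires, +1 burnt (F count now 1)
Step 2: +0 fires, +1 burnt (F count now 0)
Fire out after step 2
Initially T: 25, now '.': 12
Total burnt (originally-T cells now '.'): 1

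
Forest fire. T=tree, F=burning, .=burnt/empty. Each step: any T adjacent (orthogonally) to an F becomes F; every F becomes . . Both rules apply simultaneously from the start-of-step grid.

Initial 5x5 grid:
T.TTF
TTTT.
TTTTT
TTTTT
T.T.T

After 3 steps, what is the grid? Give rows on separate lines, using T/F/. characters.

Step 1: 1 trees catch fire, 1 burn out
  T.TF.
  TTTT.
  TTTTT
  TTTTT
  T.T.T
Step 2: 2 trees catch fire, 1 burn out
  T.F..
  TTTF.
  TTTTT
  TTTTT
  T.T.T
Step 3: 2 trees catch fire, 2 burn out
  T....
  TTF..
  TTTFT
  TTTTT
  T.T.T

T....
TTF..
TTTFT
TTTTT
T.T.T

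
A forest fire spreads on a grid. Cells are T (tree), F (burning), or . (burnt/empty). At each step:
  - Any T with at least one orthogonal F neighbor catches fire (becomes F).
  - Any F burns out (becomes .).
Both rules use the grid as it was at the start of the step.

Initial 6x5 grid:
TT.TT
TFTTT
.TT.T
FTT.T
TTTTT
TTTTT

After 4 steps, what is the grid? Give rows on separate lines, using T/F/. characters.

Step 1: 6 trees catch fire, 2 burn out
  TF.TT
  F.FTT
  .FT.T
  .FT.T
  FTTTT
  TTTTT
Step 2: 6 trees catch fire, 6 burn out
  F..TT
  ...FT
  ..F.T
  ..F.T
  .FTTT
  FTTTT
Step 3: 4 trees catch fire, 6 burn out
  ...FT
  ....F
  ....T
  ....T
  ..FTT
  .FTTT
Step 4: 4 trees catch fire, 4 burn out
  ....F
  .....
  ....F
  ....T
  ...FT
  ..FTT

....F
.....
....F
....T
...FT
..FTT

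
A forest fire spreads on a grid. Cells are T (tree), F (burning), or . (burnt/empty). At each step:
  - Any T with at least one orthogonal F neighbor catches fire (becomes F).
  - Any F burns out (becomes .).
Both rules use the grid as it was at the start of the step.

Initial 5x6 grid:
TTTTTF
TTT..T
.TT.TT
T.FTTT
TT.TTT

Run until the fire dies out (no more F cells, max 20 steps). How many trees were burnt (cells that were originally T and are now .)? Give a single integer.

Answer: 19

Derivation:
Step 1: +4 fires, +2 burnt (F count now 4)
Step 2: +6 fires, +4 burnt (F count now 6)
Step 3: +5 fires, +6 burnt (F count now 5)
Step 4: +3 fires, +5 burnt (F count now 3)
Step 5: +1 fires, +3 burnt (F count now 1)
Step 6: +0 fires, +1 burnt (F count now 0)
Fire out after step 6
Initially T: 22, now '.': 27
Total burnt (originally-T cells now '.'): 19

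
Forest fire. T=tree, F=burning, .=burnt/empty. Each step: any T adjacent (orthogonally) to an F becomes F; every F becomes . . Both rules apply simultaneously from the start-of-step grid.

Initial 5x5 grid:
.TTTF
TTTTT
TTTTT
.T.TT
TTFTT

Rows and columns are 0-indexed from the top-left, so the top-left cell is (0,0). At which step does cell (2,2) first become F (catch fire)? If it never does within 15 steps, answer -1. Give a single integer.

Step 1: cell (2,2)='T' (+4 fires, +2 burnt)
Step 2: cell (2,2)='T' (+7 fires, +4 burnt)
Step 3: cell (2,2)='T' (+5 fires, +7 burnt)
Step 4: cell (2,2)='F' (+3 fires, +5 burnt)
  -> target ignites at step 4
Step 5: cell (2,2)='.' (+1 fires, +3 burnt)
Step 6: cell (2,2)='.' (+0 fires, +1 burnt)
  fire out at step 6

4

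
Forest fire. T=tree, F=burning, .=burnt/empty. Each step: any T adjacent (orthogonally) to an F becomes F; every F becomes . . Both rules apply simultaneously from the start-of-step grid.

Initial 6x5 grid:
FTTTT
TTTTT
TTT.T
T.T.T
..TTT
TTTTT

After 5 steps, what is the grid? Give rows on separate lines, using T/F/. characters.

Step 1: 2 trees catch fire, 1 burn out
  .FTTT
  FTTTT
  TTT.T
  T.T.T
  ..TTT
  TTTTT
Step 2: 3 trees catch fire, 2 burn out
  ..FTT
  .FTTT
  FTT.T
  T.T.T
  ..TTT
  TTTTT
Step 3: 4 trees catch fire, 3 burn out
  ...FT
  ..FTT
  .FT.T
  F.T.T
  ..TTT
  TTTTT
Step 4: 3 trees catch fire, 4 burn out
  ....F
  ...FT
  ..F.T
  ..T.T
  ..TTT
  TTTTT
Step 5: 2 trees catch fire, 3 burn out
  .....
  ....F
  ....T
  ..F.T
  ..TTT
  TTTTT

.....
....F
....T
..F.T
..TTT
TTTTT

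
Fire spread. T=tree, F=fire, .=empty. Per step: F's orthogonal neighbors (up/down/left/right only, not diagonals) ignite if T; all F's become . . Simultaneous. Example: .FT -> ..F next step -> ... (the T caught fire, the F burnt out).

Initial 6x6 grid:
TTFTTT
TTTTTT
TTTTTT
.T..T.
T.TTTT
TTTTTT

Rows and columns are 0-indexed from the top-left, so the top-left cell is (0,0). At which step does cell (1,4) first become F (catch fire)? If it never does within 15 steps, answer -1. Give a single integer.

Step 1: cell (1,4)='T' (+3 fires, +1 burnt)
Step 2: cell (1,4)='T' (+5 fires, +3 burnt)
Step 3: cell (1,4)='F' (+5 fires, +5 burnt)
  -> target ignites at step 3
Step 4: cell (1,4)='.' (+4 fires, +5 burnt)
Step 5: cell (1,4)='.' (+2 fires, +4 burnt)
Step 6: cell (1,4)='.' (+1 fires, +2 burnt)
Step 7: cell (1,4)='.' (+3 fires, +1 burnt)
Step 8: cell (1,4)='.' (+3 fires, +3 burnt)
Step 9: cell (1,4)='.' (+1 fires, +3 burnt)
Step 10: cell (1,4)='.' (+1 fires, +1 burnt)
Step 11: cell (1,4)='.' (+1 fires, +1 burnt)
Step 12: cell (1,4)='.' (+1 fires, +1 burnt)
Step 13: cell (1,4)='.' (+0 fires, +1 burnt)
  fire out at step 13

3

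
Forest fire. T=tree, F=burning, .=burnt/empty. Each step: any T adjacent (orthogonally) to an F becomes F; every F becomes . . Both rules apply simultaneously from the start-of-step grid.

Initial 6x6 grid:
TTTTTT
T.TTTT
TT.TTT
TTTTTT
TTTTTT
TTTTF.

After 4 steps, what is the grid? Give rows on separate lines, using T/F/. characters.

Step 1: 2 trees catch fire, 1 burn out
  TTTTTT
  T.TTTT
  TT.TTT
  TTTTTT
  TTTTFT
  TTTF..
Step 2: 4 trees catch fire, 2 burn out
  TTTTTT
  T.TTTT
  TT.TTT
  TTTTFT
  TTTF.F
  TTF...
Step 3: 5 trees catch fire, 4 burn out
  TTTTTT
  T.TTTT
  TT.TFT
  TTTF.F
  TTF...
  TF....
Step 4: 6 trees catch fire, 5 burn out
  TTTTTT
  T.TTFT
  TT.F.F
  TTF...
  TF....
  F.....

TTTTTT
T.TTFT
TT.F.F
TTF...
TF....
F.....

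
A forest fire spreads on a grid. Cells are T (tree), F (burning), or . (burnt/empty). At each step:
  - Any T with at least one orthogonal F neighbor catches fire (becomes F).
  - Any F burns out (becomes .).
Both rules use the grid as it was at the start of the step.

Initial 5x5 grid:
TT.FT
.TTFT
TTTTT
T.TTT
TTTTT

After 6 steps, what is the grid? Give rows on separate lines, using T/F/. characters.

Step 1: 4 trees catch fire, 2 burn out
  TT..F
  .TF.F
  TTTFT
  T.TTT
  TTTTT
Step 2: 4 trees catch fire, 4 burn out
  TT...
  .F...
  TTF.F
  T.TFT
  TTTTT
Step 3: 5 trees catch fire, 4 burn out
  TF...
  .....
  TF...
  T.F.F
  TTTFT
Step 4: 4 trees catch fire, 5 burn out
  F....
  .....
  F....
  T....
  TTF.F
Step 5: 2 trees catch fire, 4 burn out
  .....
  .....
  .....
  F....
  TF...
Step 6: 1 trees catch fire, 2 burn out
  .....
  .....
  .....
  .....
  F....

.....
.....
.....
.....
F....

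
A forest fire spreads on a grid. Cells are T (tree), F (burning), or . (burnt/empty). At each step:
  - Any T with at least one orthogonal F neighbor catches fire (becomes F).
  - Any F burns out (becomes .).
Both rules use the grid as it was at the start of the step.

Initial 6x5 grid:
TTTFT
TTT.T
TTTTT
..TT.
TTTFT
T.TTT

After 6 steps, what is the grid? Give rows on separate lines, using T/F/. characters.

Step 1: 6 trees catch fire, 2 burn out
  TTF.F
  TTT.T
  TTTTT
  ..TF.
  TTF.F
  T.TFT
Step 2: 8 trees catch fire, 6 burn out
  TF...
  TTF.F
  TTTFT
  ..F..
  TF...
  T.F.F
Step 3: 5 trees catch fire, 8 burn out
  F....
  TF...
  TTF.F
  .....
  F....
  T....
Step 4: 3 trees catch fire, 5 burn out
  .....
  F....
  TF...
  .....
  .....
  F....
Step 5: 1 trees catch fire, 3 burn out
  .....
  .....
  F....
  .....
  .....
  .....
Step 6: 0 trees catch fire, 1 burn out
  .....
  .....
  .....
  .....
  .....
  .....

.....
.....
.....
.....
.....
.....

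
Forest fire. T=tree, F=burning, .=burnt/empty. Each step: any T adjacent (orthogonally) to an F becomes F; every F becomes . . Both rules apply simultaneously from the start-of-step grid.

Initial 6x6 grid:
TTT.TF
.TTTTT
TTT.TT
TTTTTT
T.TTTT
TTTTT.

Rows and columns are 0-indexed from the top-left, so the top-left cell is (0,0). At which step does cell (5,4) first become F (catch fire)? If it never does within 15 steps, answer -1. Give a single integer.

Step 1: cell (5,4)='T' (+2 fires, +1 burnt)
Step 2: cell (5,4)='T' (+2 fires, +2 burnt)
Step 3: cell (5,4)='T' (+3 fires, +2 burnt)
Step 4: cell (5,4)='T' (+3 fires, +3 burnt)
Step 5: cell (5,4)='T' (+5 fires, +3 burnt)
Step 6: cell (5,4)='F' (+5 fires, +5 burnt)
  -> target ignites at step 6
Step 7: cell (5,4)='.' (+5 fires, +5 burnt)
Step 8: cell (5,4)='.' (+2 fires, +5 burnt)
Step 9: cell (5,4)='.' (+2 fires, +2 burnt)
Step 10: cell (5,4)='.' (+1 fires, +2 burnt)
Step 11: cell (5,4)='.' (+0 fires, +1 burnt)
  fire out at step 11

6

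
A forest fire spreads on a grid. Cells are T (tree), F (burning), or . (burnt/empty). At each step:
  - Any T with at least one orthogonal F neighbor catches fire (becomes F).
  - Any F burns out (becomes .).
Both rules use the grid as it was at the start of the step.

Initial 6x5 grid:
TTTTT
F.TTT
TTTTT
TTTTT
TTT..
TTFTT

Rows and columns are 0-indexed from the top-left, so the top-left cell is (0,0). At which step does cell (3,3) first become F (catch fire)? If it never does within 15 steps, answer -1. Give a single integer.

Step 1: cell (3,3)='T' (+5 fires, +2 burnt)
Step 2: cell (3,3)='T' (+7 fires, +5 burnt)
Step 3: cell (3,3)='F' (+5 fires, +7 burnt)
  -> target ignites at step 3
Step 4: cell (3,3)='.' (+4 fires, +5 burnt)
Step 5: cell (3,3)='.' (+3 fires, +4 burnt)
Step 6: cell (3,3)='.' (+1 fires, +3 burnt)
Step 7: cell (3,3)='.' (+0 fires, +1 burnt)
  fire out at step 7

3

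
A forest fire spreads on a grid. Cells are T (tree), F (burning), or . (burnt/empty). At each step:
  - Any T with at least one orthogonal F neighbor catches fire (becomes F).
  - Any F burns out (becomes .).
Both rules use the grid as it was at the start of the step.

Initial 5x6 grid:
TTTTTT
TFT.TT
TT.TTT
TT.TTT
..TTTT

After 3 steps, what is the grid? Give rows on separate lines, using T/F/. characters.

Step 1: 4 trees catch fire, 1 burn out
  TFTTTT
  F.F.TT
  TF.TTT
  TT.TTT
  ..TTTT
Step 2: 4 trees catch fire, 4 burn out
  F.FTTT
  ....TT
  F..TTT
  TF.TTT
  ..TTTT
Step 3: 2 trees catch fire, 4 burn out
  ...FTT
  ....TT
  ...TTT
  F..TTT
  ..TTTT

...FTT
....TT
...TTT
F..TTT
..TTTT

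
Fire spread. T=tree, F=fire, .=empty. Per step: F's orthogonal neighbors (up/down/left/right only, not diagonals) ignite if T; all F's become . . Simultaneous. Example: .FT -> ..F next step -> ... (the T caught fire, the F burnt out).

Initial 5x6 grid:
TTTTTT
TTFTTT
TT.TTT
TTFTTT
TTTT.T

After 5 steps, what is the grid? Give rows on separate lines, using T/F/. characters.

Step 1: 6 trees catch fire, 2 burn out
  TTFTTT
  TF.FTT
  TT.TTT
  TF.FTT
  TTFT.T
Step 2: 10 trees catch fire, 6 burn out
  TF.FTT
  F...FT
  TF.FTT
  F...FT
  TF.F.T
Step 3: 7 trees catch fire, 10 burn out
  F...FT
  .....F
  F...FT
  .....F
  F....T
Step 4: 3 trees catch fire, 7 burn out
  .....F
  ......
  .....F
  ......
  .....F
Step 5: 0 trees catch fire, 3 burn out
  ......
  ......
  ......
  ......
  ......

......
......
......
......
......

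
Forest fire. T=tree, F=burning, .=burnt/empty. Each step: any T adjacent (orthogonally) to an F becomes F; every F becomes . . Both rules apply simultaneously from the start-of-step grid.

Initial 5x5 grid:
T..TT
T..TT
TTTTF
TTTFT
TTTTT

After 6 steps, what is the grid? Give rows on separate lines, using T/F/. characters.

Step 1: 5 trees catch fire, 2 burn out
  T..TT
  T..TF
  TTTF.
  TTF.F
  TTTFT
Step 2: 6 trees catch fire, 5 burn out
  T..TF
  T..F.
  TTF..
  TF...
  TTF.F
Step 3: 4 trees catch fire, 6 burn out
  T..F.
  T....
  TF...
  F....
  TF...
Step 4: 2 trees catch fire, 4 burn out
  T....
  T....
  F....
  .....
  F....
Step 5: 1 trees catch fire, 2 burn out
  T....
  F....
  .....
  .....
  .....
Step 6: 1 trees catch fire, 1 burn out
  F....
  .....
  .....
  .....
  .....

F....
.....
.....
.....
.....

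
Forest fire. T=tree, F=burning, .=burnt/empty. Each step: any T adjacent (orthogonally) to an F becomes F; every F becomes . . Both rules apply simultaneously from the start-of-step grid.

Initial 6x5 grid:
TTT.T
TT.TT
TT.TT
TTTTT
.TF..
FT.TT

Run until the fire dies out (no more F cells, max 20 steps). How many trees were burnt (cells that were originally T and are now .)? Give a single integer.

Answer: 19

Derivation:
Step 1: +3 fires, +2 burnt (F count now 3)
Step 2: +2 fires, +3 burnt (F count now 2)
Step 3: +4 fires, +2 burnt (F count now 4)
Step 4: +4 fires, +4 burnt (F count now 4)
Step 5: +3 fires, +4 burnt (F count now 3)
Step 6: +3 fires, +3 burnt (F count now 3)
Step 7: +0 fires, +3 burnt (F count now 0)
Fire out after step 7
Initially T: 21, now '.': 28
Total burnt (originally-T cells now '.'): 19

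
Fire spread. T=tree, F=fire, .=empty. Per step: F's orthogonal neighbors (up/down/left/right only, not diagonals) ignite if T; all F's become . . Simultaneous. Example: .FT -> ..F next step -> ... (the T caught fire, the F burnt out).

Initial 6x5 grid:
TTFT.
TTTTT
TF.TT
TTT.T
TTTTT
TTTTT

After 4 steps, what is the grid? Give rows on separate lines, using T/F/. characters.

Step 1: 6 trees catch fire, 2 burn out
  TF.F.
  TFFTT
  F..TT
  TFT.T
  TTTTT
  TTTTT
Step 2: 6 trees catch fire, 6 burn out
  F....
  F..FT
  ...TT
  F.F.T
  TFTTT
  TTTTT
Step 3: 5 trees catch fire, 6 burn out
  .....
  ....F
  ...FT
  ....T
  F.FTT
  TFTTT
Step 4: 4 trees catch fire, 5 burn out
  .....
  .....
  ....F
  ....T
  ...FT
  F.FTT

.....
.....
....F
....T
...FT
F.FTT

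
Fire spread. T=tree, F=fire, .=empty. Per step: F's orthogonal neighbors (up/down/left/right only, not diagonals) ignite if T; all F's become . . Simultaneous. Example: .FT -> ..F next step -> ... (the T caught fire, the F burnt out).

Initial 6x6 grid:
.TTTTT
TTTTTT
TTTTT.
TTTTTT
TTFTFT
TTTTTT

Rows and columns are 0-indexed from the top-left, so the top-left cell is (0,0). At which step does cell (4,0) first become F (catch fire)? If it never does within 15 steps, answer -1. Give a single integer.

Step 1: cell (4,0)='T' (+7 fires, +2 burnt)
Step 2: cell (4,0)='F' (+9 fires, +7 burnt)
  -> target ignites at step 2
Step 3: cell (4,0)='.' (+6 fires, +9 burnt)
Step 4: cell (4,0)='.' (+6 fires, +6 burnt)
Step 5: cell (4,0)='.' (+4 fires, +6 burnt)
Step 6: cell (4,0)='.' (+0 fires, +4 burnt)
  fire out at step 6

2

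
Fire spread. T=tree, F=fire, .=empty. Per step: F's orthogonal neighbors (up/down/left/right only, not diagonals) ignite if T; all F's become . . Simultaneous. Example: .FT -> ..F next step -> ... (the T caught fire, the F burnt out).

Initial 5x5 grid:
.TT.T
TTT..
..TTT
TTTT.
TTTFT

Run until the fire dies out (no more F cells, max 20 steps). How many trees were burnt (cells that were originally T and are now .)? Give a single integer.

Answer: 16

Derivation:
Step 1: +3 fires, +1 burnt (F count now 3)
Step 2: +3 fires, +3 burnt (F count now 3)
Step 3: +4 fires, +3 burnt (F count now 4)
Step 4: +2 fires, +4 burnt (F count now 2)
Step 5: +2 fires, +2 burnt (F count now 2)
Step 6: +2 fires, +2 burnt (F count now 2)
Step 7: +0 fires, +2 burnt (F count now 0)
Fire out after step 7
Initially T: 17, now '.': 24
Total burnt (originally-T cells now '.'): 16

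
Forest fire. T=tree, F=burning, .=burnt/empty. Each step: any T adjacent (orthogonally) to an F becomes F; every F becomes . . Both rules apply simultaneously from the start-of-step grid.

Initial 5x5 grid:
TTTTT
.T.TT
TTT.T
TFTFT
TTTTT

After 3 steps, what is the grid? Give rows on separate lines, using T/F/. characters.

Step 1: 6 trees catch fire, 2 burn out
  TTTTT
  .T.TT
  TFT.T
  F.F.F
  TFTFT
Step 2: 7 trees catch fire, 6 burn out
  TTTTT
  .F.TT
  F.F.F
  .....
  F.F.F
Step 3: 2 trees catch fire, 7 burn out
  TFTTT
  ...TF
  .....
  .....
  .....

TFTTT
...TF
.....
.....
.....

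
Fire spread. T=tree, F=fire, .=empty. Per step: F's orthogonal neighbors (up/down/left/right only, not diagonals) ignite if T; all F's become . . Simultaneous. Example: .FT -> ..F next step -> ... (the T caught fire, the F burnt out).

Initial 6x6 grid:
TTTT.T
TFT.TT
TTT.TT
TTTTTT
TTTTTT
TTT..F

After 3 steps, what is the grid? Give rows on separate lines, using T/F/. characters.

Step 1: 5 trees catch fire, 2 burn out
  TFTT.T
  F.F.TT
  TFT.TT
  TTTTTT
  TTTTTF
  TTT...
Step 2: 7 trees catch fire, 5 burn out
  F.FT.T
  ....TT
  F.F.TT
  TFTTTF
  TTTTF.
  TTT...
Step 3: 7 trees catch fire, 7 burn out
  ...F.T
  ....TT
  ....TF
  F.FTF.
  TFTF..
  TTT...

...F.T
....TT
....TF
F.FTF.
TFTF..
TTT...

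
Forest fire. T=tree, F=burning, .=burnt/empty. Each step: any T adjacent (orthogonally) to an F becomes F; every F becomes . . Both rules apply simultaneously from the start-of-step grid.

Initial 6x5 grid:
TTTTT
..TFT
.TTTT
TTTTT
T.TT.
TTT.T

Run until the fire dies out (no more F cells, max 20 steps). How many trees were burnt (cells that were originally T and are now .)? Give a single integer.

Step 1: +4 fires, +1 burnt (F count now 4)
Step 2: +5 fires, +4 burnt (F count now 5)
Step 3: +5 fires, +5 burnt (F count now 5)
Step 4: +3 fires, +5 burnt (F count now 3)
Step 5: +2 fires, +3 burnt (F count now 2)
Step 6: +2 fires, +2 burnt (F count now 2)
Step 7: +1 fires, +2 burnt (F count now 1)
Step 8: +0 fires, +1 burnt (F count now 0)
Fire out after step 8
Initially T: 23, now '.': 29
Total burnt (originally-T cells now '.'): 22

Answer: 22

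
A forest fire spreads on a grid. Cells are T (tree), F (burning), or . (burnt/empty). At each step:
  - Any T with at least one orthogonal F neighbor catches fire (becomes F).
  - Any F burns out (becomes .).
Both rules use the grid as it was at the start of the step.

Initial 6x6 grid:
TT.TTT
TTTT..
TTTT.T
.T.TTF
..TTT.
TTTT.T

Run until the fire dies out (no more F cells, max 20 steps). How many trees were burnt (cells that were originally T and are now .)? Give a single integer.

Answer: 24

Derivation:
Step 1: +2 fires, +1 burnt (F count now 2)
Step 2: +2 fires, +2 burnt (F count now 2)
Step 3: +2 fires, +2 burnt (F count now 2)
Step 4: +4 fires, +2 burnt (F count now 4)
Step 5: +4 fires, +4 burnt (F count now 4)
Step 6: +5 fires, +4 burnt (F count now 5)
Step 7: +4 fires, +5 burnt (F count now 4)
Step 8: +1 fires, +4 burnt (F count now 1)
Step 9: +0 fires, +1 burnt (F count now 0)
Fire out after step 9
Initially T: 25, now '.': 35
Total burnt (originally-T cells now '.'): 24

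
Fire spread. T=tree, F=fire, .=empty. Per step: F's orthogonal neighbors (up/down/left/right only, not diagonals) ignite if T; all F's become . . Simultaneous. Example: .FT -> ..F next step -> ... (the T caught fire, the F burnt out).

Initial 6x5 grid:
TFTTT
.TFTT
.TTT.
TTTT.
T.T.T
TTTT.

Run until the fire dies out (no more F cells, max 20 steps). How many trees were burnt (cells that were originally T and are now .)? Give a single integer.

Answer: 20

Derivation:
Step 1: +5 fires, +2 burnt (F count now 5)
Step 2: +5 fires, +5 burnt (F count now 5)
Step 3: +4 fires, +5 burnt (F count now 4)
Step 4: +2 fires, +4 burnt (F count now 2)
Step 5: +3 fires, +2 burnt (F count now 3)
Step 6: +1 fires, +3 burnt (F count now 1)
Step 7: +0 fires, +1 burnt (F count now 0)
Fire out after step 7
Initially T: 21, now '.': 29
Total burnt (originally-T cells now '.'): 20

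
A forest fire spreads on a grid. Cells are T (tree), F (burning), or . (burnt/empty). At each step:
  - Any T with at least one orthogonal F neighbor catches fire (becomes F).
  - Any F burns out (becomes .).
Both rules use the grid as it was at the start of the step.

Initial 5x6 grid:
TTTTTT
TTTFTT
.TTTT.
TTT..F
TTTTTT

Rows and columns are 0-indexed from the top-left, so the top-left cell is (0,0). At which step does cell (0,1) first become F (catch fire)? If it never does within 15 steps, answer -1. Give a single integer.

Step 1: cell (0,1)='T' (+5 fires, +2 burnt)
Step 2: cell (0,1)='T' (+7 fires, +5 burnt)
Step 3: cell (0,1)='F' (+6 fires, +7 burnt)
  -> target ignites at step 3
Step 4: cell (0,1)='.' (+3 fires, +6 burnt)
Step 5: cell (0,1)='.' (+2 fires, +3 burnt)
Step 6: cell (0,1)='.' (+1 fires, +2 burnt)
Step 7: cell (0,1)='.' (+0 fires, +1 burnt)
  fire out at step 7

3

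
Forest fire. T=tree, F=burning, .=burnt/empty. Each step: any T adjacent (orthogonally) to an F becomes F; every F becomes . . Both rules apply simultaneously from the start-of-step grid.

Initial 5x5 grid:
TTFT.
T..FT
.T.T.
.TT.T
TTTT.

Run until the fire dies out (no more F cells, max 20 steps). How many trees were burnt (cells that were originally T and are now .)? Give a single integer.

Answer: 6

Derivation:
Step 1: +4 fires, +2 burnt (F count now 4)
Step 2: +1 fires, +4 burnt (F count now 1)
Step 3: +1 fires, +1 burnt (F count now 1)
Step 4: +0 fires, +1 burnt (F count now 0)
Fire out after step 4
Initially T: 14, now '.': 17
Total burnt (originally-T cells now '.'): 6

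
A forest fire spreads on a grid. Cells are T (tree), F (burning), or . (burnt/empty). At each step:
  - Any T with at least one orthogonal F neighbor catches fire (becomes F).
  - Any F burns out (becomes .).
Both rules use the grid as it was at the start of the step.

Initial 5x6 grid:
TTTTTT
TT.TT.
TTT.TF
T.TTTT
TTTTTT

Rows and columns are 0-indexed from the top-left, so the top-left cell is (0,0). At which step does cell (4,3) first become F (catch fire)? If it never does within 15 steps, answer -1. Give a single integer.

Step 1: cell (4,3)='T' (+2 fires, +1 burnt)
Step 2: cell (4,3)='T' (+3 fires, +2 burnt)
Step 3: cell (4,3)='T' (+4 fires, +3 burnt)
Step 4: cell (4,3)='F' (+4 fires, +4 burnt)
  -> target ignites at step 4
Step 5: cell (4,3)='.' (+3 fires, +4 burnt)
Step 6: cell (4,3)='.' (+3 fires, +3 burnt)
Step 7: cell (4,3)='.' (+4 fires, +3 burnt)
Step 8: cell (4,3)='.' (+2 fires, +4 burnt)
Step 9: cell (4,3)='.' (+0 fires, +2 burnt)
  fire out at step 9

4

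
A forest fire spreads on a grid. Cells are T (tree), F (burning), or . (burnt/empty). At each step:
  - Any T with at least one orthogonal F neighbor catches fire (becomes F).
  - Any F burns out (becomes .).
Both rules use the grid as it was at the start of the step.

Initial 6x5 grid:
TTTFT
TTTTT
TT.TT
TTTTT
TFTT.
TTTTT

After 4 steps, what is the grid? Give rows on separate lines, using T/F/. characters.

Step 1: 7 trees catch fire, 2 burn out
  TTF.F
  TTTFT
  TT.TT
  TFTTT
  F.FT.
  TFTTT
Step 2: 10 trees catch fire, 7 burn out
  TF...
  TTF.F
  TF.FT
  F.FTT
  ...F.
  F.FTT
Step 3: 6 trees catch fire, 10 burn out
  F....
  TF...
  F...F
  ...FT
  .....
  ...FT
Step 4: 3 trees catch fire, 6 burn out
  .....
  F....
  .....
  ....F
  .....
  ....F

.....
F....
.....
....F
.....
....F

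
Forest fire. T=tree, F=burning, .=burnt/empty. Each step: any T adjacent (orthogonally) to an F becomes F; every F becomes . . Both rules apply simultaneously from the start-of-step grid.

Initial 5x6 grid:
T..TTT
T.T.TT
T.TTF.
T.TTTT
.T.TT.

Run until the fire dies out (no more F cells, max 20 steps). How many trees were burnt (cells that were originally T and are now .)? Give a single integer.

Step 1: +3 fires, +1 burnt (F count now 3)
Step 2: +6 fires, +3 burnt (F count now 6)
Step 3: +5 fires, +6 burnt (F count now 5)
Step 4: +0 fires, +5 burnt (F count now 0)
Fire out after step 4
Initially T: 19, now '.': 25
Total burnt (originally-T cells now '.'): 14

Answer: 14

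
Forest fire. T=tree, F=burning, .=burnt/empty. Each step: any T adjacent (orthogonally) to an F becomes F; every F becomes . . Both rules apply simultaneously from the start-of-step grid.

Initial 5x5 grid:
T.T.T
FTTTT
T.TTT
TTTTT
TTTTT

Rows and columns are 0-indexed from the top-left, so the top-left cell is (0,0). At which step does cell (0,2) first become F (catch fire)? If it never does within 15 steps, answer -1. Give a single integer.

Step 1: cell (0,2)='T' (+3 fires, +1 burnt)
Step 2: cell (0,2)='T' (+2 fires, +3 burnt)
Step 3: cell (0,2)='F' (+5 fires, +2 burnt)
  -> target ignites at step 3
Step 4: cell (0,2)='.' (+4 fires, +5 burnt)
Step 5: cell (0,2)='.' (+4 fires, +4 burnt)
Step 6: cell (0,2)='.' (+2 fires, +4 burnt)
Step 7: cell (0,2)='.' (+1 fires, +2 burnt)
Step 8: cell (0,2)='.' (+0 fires, +1 burnt)
  fire out at step 8

3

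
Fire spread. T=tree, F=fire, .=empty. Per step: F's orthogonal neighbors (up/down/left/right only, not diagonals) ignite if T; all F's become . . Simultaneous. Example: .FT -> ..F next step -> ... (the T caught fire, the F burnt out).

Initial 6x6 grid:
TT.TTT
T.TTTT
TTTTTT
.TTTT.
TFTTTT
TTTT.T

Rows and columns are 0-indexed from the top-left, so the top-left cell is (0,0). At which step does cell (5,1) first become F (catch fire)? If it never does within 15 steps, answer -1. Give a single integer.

Step 1: cell (5,1)='F' (+4 fires, +1 burnt)
  -> target ignites at step 1
Step 2: cell (5,1)='.' (+5 fires, +4 burnt)
Step 3: cell (5,1)='.' (+5 fires, +5 burnt)
Step 4: cell (5,1)='.' (+5 fires, +5 burnt)
Step 5: cell (5,1)='.' (+4 fires, +5 burnt)
Step 6: cell (5,1)='.' (+4 fires, +4 burnt)
Step 7: cell (5,1)='.' (+2 fires, +4 burnt)
Step 8: cell (5,1)='.' (+1 fires, +2 burnt)
Step 9: cell (5,1)='.' (+0 fires, +1 burnt)
  fire out at step 9

1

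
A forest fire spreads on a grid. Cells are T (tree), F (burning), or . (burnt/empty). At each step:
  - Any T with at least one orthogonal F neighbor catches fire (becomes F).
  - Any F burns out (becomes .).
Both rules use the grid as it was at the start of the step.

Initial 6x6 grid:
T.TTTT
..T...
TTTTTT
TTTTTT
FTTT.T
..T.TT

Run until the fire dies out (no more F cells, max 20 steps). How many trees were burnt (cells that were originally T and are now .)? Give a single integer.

Step 1: +2 fires, +1 burnt (F count now 2)
Step 2: +3 fires, +2 burnt (F count now 3)
Step 3: +4 fires, +3 burnt (F count now 4)
Step 4: +2 fires, +4 burnt (F count now 2)
Step 5: +3 fires, +2 burnt (F count now 3)
Step 6: +3 fires, +3 burnt (F count now 3)
Step 7: +3 fires, +3 burnt (F count now 3)
Step 8: +2 fires, +3 burnt (F count now 2)
Step 9: +2 fires, +2 burnt (F count now 2)
Step 10: +0 fires, +2 burnt (F count now 0)
Fire out after step 10
Initially T: 25, now '.': 35
Total burnt (originally-T cells now '.'): 24

Answer: 24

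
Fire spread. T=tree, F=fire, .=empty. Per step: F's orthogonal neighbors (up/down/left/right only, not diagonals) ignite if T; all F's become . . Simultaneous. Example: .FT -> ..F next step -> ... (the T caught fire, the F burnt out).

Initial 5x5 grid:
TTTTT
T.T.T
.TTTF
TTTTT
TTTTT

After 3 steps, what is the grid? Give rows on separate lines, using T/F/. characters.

Step 1: 3 trees catch fire, 1 burn out
  TTTTT
  T.T.F
  .TTF.
  TTTTF
  TTTTT
Step 2: 4 trees catch fire, 3 burn out
  TTTTF
  T.T..
  .TF..
  TTTF.
  TTTTF
Step 3: 5 trees catch fire, 4 burn out
  TTTF.
  T.F..
  .F...
  TTF..
  TTTF.

TTTF.
T.F..
.F...
TTF..
TTTF.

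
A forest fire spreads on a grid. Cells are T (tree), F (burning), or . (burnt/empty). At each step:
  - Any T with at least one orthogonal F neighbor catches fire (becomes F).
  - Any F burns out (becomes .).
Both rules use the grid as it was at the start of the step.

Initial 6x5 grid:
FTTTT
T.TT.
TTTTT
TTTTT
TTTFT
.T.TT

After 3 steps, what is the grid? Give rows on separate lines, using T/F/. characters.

Step 1: 6 trees catch fire, 2 burn out
  .FTTT
  F.TT.
  TTTTT
  TTTFT
  TTF.F
  .T.FT
Step 2: 7 trees catch fire, 6 burn out
  ..FTT
  ..TT.
  FTTFT
  TTF.F
  TF...
  .T..F
Step 3: 10 trees catch fire, 7 burn out
  ...FT
  ..FF.
  .FF.F
  FF...
  F....
  .F...

...FT
..FF.
.FF.F
FF...
F....
.F...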